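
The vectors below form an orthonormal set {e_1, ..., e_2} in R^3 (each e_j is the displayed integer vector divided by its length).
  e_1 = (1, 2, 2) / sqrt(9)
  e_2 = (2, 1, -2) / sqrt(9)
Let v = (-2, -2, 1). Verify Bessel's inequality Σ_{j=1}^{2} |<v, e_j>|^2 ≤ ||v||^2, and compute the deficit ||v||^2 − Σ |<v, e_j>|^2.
Σ |<v, e_j>|^2 = 80/9; ||v||^2 = 9; deficit = 1/9

Write each e_j = u_j / sqrt(<u_j, u_j>) where u_j is the displayed integer vector. Then <v, e_j> = <v, u_j> / sqrt(<u_j, u_j>), so |<v, e_j>|^2 = <v, u_j>^2 / <u_j, u_j>.
Coefficients: <v, e_1> = -4/sqrt(9), <v, e_2> = -8/sqrt(9).
Square and sum: Σ |<v, e_j>|^2 = 80/9.
Compute ||v||^2 = v·v = 9.
Deficit = 9 − 80/9 = 1/9 ≥ 0, confirming Bessel's inequality. (The deficit equals ||v − Σ <v,e_j> e_j||^2, the squared distance from v to span{e_j}.)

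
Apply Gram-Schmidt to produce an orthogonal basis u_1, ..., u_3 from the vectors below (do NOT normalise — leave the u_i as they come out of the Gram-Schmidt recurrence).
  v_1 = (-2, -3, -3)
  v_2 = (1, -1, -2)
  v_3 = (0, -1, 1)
Orthogonal basis:
  u_1 = (-2, -3, -3)
  u_2 = (18/11, -1/22, -23/22)
  u_3 = (36/83, -84/83, 60/83)

Apply the Gram-Schmidt recurrence
  u_1 = v_1
  u_i = v_i − Σ_{j<i} ((v_i · u_j) / (u_j · u_j)) · u_j.

Step by step this gives:
  u_1 = (-2, -3, -3)
  u_2 = (18/11, -1/22, -23/22)
  u_3 = (36/83, -84/83, 60/83)

Orthogonality check:
  u_2 · u_1 = 0 (should be 0)
  u_3 · u_1 = 0 (should be 0)
  u_3 · u_2 = 0 (should be 0)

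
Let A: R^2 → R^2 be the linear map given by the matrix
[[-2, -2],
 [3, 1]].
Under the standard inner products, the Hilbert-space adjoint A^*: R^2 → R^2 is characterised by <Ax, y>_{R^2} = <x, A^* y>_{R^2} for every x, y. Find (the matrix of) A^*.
A^* = A^T =
[[-2, 3],
 [-2, 1]]

For real matrices with standard dot products, the defining identity <Ax, y> = <x, A^* y> gives (Ax)^T y = x^T (A^*) y, i.e. x^T A^T y = x^T (A^*) y. Since this holds for all x, y, we must have A^* = A^T. Therefore
A^* =
[[-2, 3],
 [-2, 1]].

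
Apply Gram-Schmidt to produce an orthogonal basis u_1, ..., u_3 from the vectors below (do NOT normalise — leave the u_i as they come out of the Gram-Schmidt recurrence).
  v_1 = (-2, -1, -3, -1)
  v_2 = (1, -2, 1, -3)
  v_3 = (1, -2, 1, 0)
Orthogonal basis:
  u_1 = (-2, -1, -3, -1)
  u_2 = (1, -2, 1, -3)
  u_3 = (1/5, -7/5, 0, 1)

Apply the Gram-Schmidt recurrence
  u_1 = v_1
  u_i = v_i − Σ_{j<i} ((v_i · u_j) / (u_j · u_j)) · u_j.

Step by step this gives:
  u_1 = (-2, -1, -3, -1)
  u_2 = (1, -2, 1, -3)
  u_3 = (1/5, -7/5, 0, 1)

Orthogonality check:
  u_2 · u_1 = 0 (should be 0)
  u_3 · u_1 = 0 (should be 0)
  u_3 · u_2 = 0 (should be 0)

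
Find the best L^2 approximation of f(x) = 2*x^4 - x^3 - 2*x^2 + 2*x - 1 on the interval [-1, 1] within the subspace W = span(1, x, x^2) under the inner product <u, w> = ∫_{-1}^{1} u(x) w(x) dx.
g(x) = -2*x^2/7 + 7*x/5 - 41/35

The best approximation g ∈ W is the orthogonal projection of f onto W. Writing g = a_0 + a_1 x + a_2 x^2, the coefficients solve the normal equations G · a = b where
  G_{ij} = <φ_i, φ_j> and b_i = <f, φ_i>, with φ_0 = 1, φ_1 = x, φ_2 = x^2.
G =
  [2, 0, 2/3]
  [0, 2/3, 0]
  [2/3, 0, 2/5],
b = (-38/15, 14/15, -94/105).
Solving gives a_0 = -41/35, a_1 = 7/5, a_2 = -2/7, so
  g(x) = -2*x^2/7 + 7*x/5 - 41/35.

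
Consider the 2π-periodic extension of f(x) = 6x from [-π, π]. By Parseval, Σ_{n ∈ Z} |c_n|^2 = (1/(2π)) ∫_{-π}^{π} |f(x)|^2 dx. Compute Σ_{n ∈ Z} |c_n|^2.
Σ |c_n|^2 = 12π^2

Expand and integrate term by term over [-π, π]:
  ∫ (6x)^2 dx = 36·(2π^3/3); ∫ 2·6·(0)·x dx = 0 (odd integrand); ∫ 0^2 dx = 0·2π.
So (1/(2π)) ∫_{-π}^{π} (6x)^2 dx = 36π^2/3 + 0 = 12π^2.
Parseval ⇒ Σ |c_n|^2 = 12π^2.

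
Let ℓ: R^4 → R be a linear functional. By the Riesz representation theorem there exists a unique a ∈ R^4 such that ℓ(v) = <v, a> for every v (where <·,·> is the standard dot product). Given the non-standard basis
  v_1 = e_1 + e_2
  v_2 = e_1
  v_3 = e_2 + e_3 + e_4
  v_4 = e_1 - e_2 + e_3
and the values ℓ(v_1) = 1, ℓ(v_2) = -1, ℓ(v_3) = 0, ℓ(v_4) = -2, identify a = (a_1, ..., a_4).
a = (-1, 2, 1, -3)

Write a = (a_1, ..., a_4) in the standard basis. For each basis vector v_i, ℓ(v_i) = <v_i, a> is a linear equation in the a_j's. Collect the n equations into a matrix system V a = ℓ, where row i of V is v_i (expressed in the standard basis). Since V is invertible (lower-triangular with 1s on the diagonal, up to permutation), solve by back-substitution:
  V =
[[1, 1, 0, 0],
 [1, 0, 0, 0],
 [0, 1, 1, 1],
 [1, -1, 1, 0]]
  V a = (1, -1, 0, -2)
Solving gives a = (-1, 2, 1, -3).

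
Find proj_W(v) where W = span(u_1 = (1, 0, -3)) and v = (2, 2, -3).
proj_W(v) = (11/10, 0, -33/10)

Set up U = [u_1 | ... | u_1] ∈ R^(3×1). The projector onto W = col(U) is P = U (U^T U)^(-1) U^T.
Compute U^T U =
  [10],
and U^T v = (11).
Solve U^T U · c = U^T v for the coefficients: c = (11/10). The projection is proj_W(v) = U c.
Check: (v - proj_W(v)) · u_1 = 0  (should be 0).
Result: proj_W(v) = (11/10, 0, -33/10).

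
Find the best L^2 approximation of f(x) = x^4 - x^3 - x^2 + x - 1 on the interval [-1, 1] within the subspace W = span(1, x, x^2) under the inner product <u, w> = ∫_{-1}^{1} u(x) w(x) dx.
g(x) = -x^2/7 + 2*x/5 - 38/35

The best approximation g ∈ W is the orthogonal projection of f onto W. Writing g = a_0 + a_1 x + a_2 x^2, the coefficients solve the normal equations G · a = b where
  G_{ij} = <φ_i, φ_j> and b_i = <f, φ_i>, with φ_0 = 1, φ_1 = x, φ_2 = x^2.
G =
  [2, 0, 2/3]
  [0, 2/3, 0]
  [2/3, 0, 2/5],
b = (-34/15, 4/15, -82/105).
Solving gives a_0 = -38/35, a_1 = 2/5, a_2 = -1/7, so
  g(x) = -x^2/7 + 2*x/5 - 38/35.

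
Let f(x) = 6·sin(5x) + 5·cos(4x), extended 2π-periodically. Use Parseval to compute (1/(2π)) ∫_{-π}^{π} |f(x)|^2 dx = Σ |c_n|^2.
Σ |c_n|^2 = 61/2

Expand |f|^2 and use orthogonality of {sin(nx), cos(mx)} on [-π, π]:
  ∫_{-π}^{π} sin(nx)^2 dx = π, ∫ cos(mx)^2 dx = π, and cross terms integrate to 0.
So ∫_{-π}^{π} f(x)^2 dx = 6^2 · π + 5^2 · π = (36 + 25)π.
Divide by 2π: (36 + 25)/2 = 61/2.
By Parseval, this equals Σ |c_n|^2.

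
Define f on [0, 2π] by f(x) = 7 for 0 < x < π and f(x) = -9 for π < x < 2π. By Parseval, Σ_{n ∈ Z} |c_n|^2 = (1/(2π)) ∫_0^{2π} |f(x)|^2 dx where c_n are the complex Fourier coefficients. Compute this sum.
Σ |c_n|^2 = 65

Parseval equates the L^2 energy of f (normalised by 1/(2π)) with the ℓ^2 sum of its Fourier coefficients: (1/(2π)) ∫_0^{2π} |f|^2 = Σ |c_n|^2.
Compute the left side: (1/(2π)) [∫_0^π 7^2 dx + ∫_π^{2π} (-9)^2 dx] = (1/(2π)) · (49π + 81π) = (49 + 81)/2 = 65.
So Σ_{n ∈ Z} |c_n|^2 = 65.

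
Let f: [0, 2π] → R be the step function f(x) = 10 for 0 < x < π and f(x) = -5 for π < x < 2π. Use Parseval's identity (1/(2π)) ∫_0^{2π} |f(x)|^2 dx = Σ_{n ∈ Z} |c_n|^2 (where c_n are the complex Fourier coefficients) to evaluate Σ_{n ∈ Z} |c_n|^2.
Σ |c_n|^2 = 125/2

Parseval equates the L^2 energy of f (normalised by 1/(2π)) with the ℓ^2 sum of its Fourier coefficients: (1/(2π)) ∫_0^{2π} |f|^2 = Σ |c_n|^2.
Compute the left side: (1/(2π)) [∫_0^π 10^2 dx + ∫_π^{2π} (-5)^2 dx] = (1/(2π)) · (100π + 25π) = (100 + 25)/2 = 125/2.
So Σ_{n ∈ Z} |c_n|^2 = 125/2.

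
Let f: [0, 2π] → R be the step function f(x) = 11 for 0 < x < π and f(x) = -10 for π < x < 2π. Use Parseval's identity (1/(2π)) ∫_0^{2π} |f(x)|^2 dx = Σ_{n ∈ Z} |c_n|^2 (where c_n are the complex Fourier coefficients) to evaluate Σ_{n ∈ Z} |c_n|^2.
Σ |c_n|^2 = 221/2

Parseval equates the L^2 energy of f (normalised by 1/(2π)) with the ℓ^2 sum of its Fourier coefficients: (1/(2π)) ∫_0^{2π} |f|^2 = Σ |c_n|^2.
Compute the left side: (1/(2π)) [∫_0^π 11^2 dx + ∫_π^{2π} (-10)^2 dx] = (1/(2π)) · (121π + 100π) = (121 + 100)/2 = 221/2.
So Σ_{n ∈ Z} |c_n|^2 = 221/2.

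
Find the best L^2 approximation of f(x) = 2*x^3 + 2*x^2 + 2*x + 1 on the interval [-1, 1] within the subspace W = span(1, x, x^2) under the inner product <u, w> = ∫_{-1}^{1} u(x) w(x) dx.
g(x) = 2*x^2 + 16*x/5 + 1

The best approximation g ∈ W is the orthogonal projection of f onto W. Writing g = a_0 + a_1 x + a_2 x^2, the coefficients solve the normal equations G · a = b where
  G_{ij} = <φ_i, φ_j> and b_i = <f, φ_i>, with φ_0 = 1, φ_1 = x, φ_2 = x^2.
G =
  [2, 0, 2/3]
  [0, 2/3, 0]
  [2/3, 0, 2/5],
b = (10/3, 32/15, 22/15).
Solving gives a_0 = 1, a_1 = 16/5, a_2 = 2, so
  g(x) = 2*x^2 + 16*x/5 + 1.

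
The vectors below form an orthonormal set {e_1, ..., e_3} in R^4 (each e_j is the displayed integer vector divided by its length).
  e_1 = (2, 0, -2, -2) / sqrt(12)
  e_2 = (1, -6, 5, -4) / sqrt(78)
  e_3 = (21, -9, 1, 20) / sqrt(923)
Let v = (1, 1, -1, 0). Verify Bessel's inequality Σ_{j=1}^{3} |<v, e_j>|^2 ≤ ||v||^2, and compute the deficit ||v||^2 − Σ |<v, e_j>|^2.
Σ |<v, e_j>|^2 = 195/71; ||v||^2 = 3; deficit = 18/71

Write each e_j = u_j / sqrt(<u_j, u_j>) where u_j is the displayed integer vector. Then <v, e_j> = <v, u_j> / sqrt(<u_j, u_j>), so |<v, e_j>|^2 = <v, u_j>^2 / <u_j, u_j>.
Coefficients: <v, e_1> = 4/sqrt(12), <v, e_2> = -10/sqrt(78), <v, e_3> = 11/sqrt(923).
Square and sum: Σ |<v, e_j>|^2 = 195/71.
Compute ||v||^2 = v·v = 3.
Deficit = 3 − 195/71 = 18/71 ≥ 0, confirming Bessel's inequality. (The deficit equals ||v − Σ <v,e_j> e_j||^2, the squared distance from v to span{e_j}.)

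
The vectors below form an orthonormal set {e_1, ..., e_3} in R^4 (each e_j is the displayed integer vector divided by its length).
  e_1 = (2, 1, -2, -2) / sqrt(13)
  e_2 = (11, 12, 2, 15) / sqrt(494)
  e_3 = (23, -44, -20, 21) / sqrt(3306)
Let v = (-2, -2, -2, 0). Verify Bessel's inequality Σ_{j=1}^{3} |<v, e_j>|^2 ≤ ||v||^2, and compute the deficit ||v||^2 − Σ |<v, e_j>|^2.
Σ |<v, e_j>|^2 = 644/87; ||v||^2 = 12; deficit = 400/87

Write each e_j = u_j / sqrt(<u_j, u_j>) where u_j is the displayed integer vector. Then <v, e_j> = <v, u_j> / sqrt(<u_j, u_j>), so |<v, e_j>|^2 = <v, u_j>^2 / <u_j, u_j>.
Coefficients: <v, e_1> = -2/sqrt(13), <v, e_2> = -50/sqrt(494), <v, e_3> = 82/sqrt(3306).
Square and sum: Σ |<v, e_j>|^2 = 644/87.
Compute ||v||^2 = v·v = 12.
Deficit = 12 − 644/87 = 400/87 ≥ 0, confirming Bessel's inequality. (The deficit equals ||v − Σ <v,e_j> e_j||^2, the squared distance from v to span{e_j}.)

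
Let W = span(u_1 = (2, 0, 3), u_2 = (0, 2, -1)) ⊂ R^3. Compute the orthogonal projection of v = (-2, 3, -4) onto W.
proj_W(v) = (-25/14, 41/14, -29/7)

Set up U = [u_1 | ... | u_2] ∈ R^(3×2). The projector onto W = col(U) is P = U (U^T U)^(-1) U^T.
Compute U^T U =
  [13, -3]
  [-3, 5],
and U^T v = (-16, 10).
Solve U^T U · c = U^T v for the coefficients: c = (-25/28, 41/28). The projection is proj_W(v) = U c.
Check: (v - proj_W(v)) · u_1 = 0  (should be 0).
Check: (v - proj_W(v)) · u_2 = 0  (should be 0).
Result: proj_W(v) = (-25/14, 41/14, -29/7).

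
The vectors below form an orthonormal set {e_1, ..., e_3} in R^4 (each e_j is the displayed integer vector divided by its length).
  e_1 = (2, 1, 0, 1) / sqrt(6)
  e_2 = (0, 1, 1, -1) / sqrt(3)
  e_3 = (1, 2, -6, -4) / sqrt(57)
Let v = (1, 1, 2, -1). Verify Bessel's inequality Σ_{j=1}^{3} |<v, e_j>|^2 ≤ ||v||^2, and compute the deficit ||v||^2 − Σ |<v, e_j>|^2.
Σ |<v, e_j>|^2 = 367/57; ||v||^2 = 7; deficit = 32/57

Write each e_j = u_j / sqrt(<u_j, u_j>) where u_j is the displayed integer vector. Then <v, e_j> = <v, u_j> / sqrt(<u_j, u_j>), so |<v, e_j>|^2 = <v, u_j>^2 / <u_j, u_j>.
Coefficients: <v, e_1> = 2/sqrt(6), <v, e_2> = 4/sqrt(3), <v, e_3> = -5/sqrt(57).
Square and sum: Σ |<v, e_j>|^2 = 367/57.
Compute ||v||^2 = v·v = 7.
Deficit = 7 − 367/57 = 32/57 ≥ 0, confirming Bessel's inequality. (The deficit equals ||v − Σ <v,e_j> e_j||^2, the squared distance from v to span{e_j}.)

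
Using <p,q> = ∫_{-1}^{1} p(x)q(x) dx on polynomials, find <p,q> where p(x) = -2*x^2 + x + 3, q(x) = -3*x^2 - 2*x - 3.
<p,q> = -284/15

Expand the product: p(x)·q(x) = 6*x^4 + x^3 - 5*x^2 - 9*x - 9.
∫_{-1}^{1} of each monomial x^k gives [2/(k+1) if k even, 0 if k odd]. Integrating term-by-term (or equivalently evaluating the antiderivative F(x) = 6*x^5/5 + x^4/4 - 5*x^3/3 - 9*x^2/2 - 9*x at the endpoints):
  F(1) − F(−1) = -823/60 − (313/60) = -284/15.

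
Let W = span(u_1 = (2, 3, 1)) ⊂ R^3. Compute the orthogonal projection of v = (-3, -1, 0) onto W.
proj_W(v) = (-9/7, -27/14, -9/14)

Set up U = [u_1 | ... | u_1] ∈ R^(3×1). The projector onto W = col(U) is P = U (U^T U)^(-1) U^T.
Compute U^T U =
  [14],
and U^T v = (-9).
Solve U^T U · c = U^T v for the coefficients: c = (-9/14). The projection is proj_W(v) = U c.
Check: (v - proj_W(v)) · u_1 = 0  (should be 0).
Result: proj_W(v) = (-9/7, -27/14, -9/14).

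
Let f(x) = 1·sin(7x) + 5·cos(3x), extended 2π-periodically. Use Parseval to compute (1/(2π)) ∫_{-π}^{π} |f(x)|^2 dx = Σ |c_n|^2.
Σ |c_n|^2 = 13

Expand |f|^2 and use orthogonality of {sin(nx), cos(mx)} on [-π, π]:
  ∫_{-π}^{π} sin(nx)^2 dx = π, ∫ cos(mx)^2 dx = π, and cross terms integrate to 0.
So ∫_{-π}^{π} f(x)^2 dx = 1^2 · π + 5^2 · π = (1 + 25)π.
Divide by 2π: (1 + 25)/2 = 13.
By Parseval, this equals Σ |c_n|^2.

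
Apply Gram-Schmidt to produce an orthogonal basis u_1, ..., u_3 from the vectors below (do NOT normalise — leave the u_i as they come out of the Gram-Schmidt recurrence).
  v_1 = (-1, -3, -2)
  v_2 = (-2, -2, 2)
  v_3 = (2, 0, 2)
Orthogonal basis:
  u_1 = (-1, -3, -2)
  u_2 = (-12/7, -8/7, 18/7)
  u_3 = (35/19, -21/19, 14/19)

Apply the Gram-Schmidt recurrence
  u_1 = v_1
  u_i = v_i − Σ_{j<i} ((v_i · u_j) / (u_j · u_j)) · u_j.

Step by step this gives:
  u_1 = (-1, -3, -2)
  u_2 = (-12/7, -8/7, 18/7)
  u_3 = (35/19, -21/19, 14/19)

Orthogonality check:
  u_2 · u_1 = 0 (should be 0)
  u_3 · u_1 = 0 (should be 0)
  u_3 · u_2 = 0 (should be 0)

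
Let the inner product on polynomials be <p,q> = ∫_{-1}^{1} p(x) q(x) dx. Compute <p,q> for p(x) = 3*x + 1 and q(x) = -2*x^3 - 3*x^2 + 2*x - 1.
<p,q> = -12/5

Expand the product: p(x)·q(x) = -6*x^4 - 11*x^3 + 3*x^2 - x - 1.
∫_{-1}^{1} of each monomial x^k gives [2/(k+1) if k even, 0 if k odd]. Integrating term-by-term (or equivalently evaluating the antiderivative F(x) = -6*x^5/5 - 11*x^4/4 + x^3 - x^2/2 - x at the endpoints):
  F(1) − F(−1) = -89/20 − (-41/20) = -12/5.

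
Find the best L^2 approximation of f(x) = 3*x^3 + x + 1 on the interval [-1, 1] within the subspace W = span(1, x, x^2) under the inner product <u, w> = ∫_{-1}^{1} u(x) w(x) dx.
g(x) = 14*x/5 + 1

The best approximation g ∈ W is the orthogonal projection of f onto W. Writing g = a_0 + a_1 x + a_2 x^2, the coefficients solve the normal equations G · a = b where
  G_{ij} = <φ_i, φ_j> and b_i = <f, φ_i>, with φ_0 = 1, φ_1 = x, φ_2 = x^2.
G =
  [2, 0, 2/3]
  [0, 2/3, 0]
  [2/3, 0, 2/5],
b = (2, 28/15, 2/3).
Solving gives a_0 = 1, a_1 = 14/5, a_2 = 0, so
  g(x) = 14*x/5 + 1.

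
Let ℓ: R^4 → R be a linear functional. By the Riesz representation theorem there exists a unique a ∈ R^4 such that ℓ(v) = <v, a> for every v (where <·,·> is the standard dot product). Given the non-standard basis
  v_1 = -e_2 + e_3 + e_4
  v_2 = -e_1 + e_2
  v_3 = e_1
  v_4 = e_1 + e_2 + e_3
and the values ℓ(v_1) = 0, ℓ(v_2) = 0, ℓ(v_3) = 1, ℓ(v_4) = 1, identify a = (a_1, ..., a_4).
a = (1, 1, -1, 2)

Write a = (a_1, ..., a_4) in the standard basis. For each basis vector v_i, ℓ(v_i) = <v_i, a> is a linear equation in the a_j's. Collect the n equations into a matrix system V a = ℓ, where row i of V is v_i (expressed in the standard basis). Since V is invertible (lower-triangular with 1s on the diagonal, up to permutation), solve by back-substitution:
  V =
[[0, -1, 1, 1],
 [-1, 1, 0, 0],
 [1, 0, 0, 0],
 [1, 1, 1, 0]]
  V a = (0, 0, 1, 1)
Solving gives a = (1, 1, -1, 2).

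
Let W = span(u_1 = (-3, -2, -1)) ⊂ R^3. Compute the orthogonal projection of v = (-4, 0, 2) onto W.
proj_W(v) = (-15/7, -10/7, -5/7)

Set up U = [u_1 | ... | u_1] ∈ R^(3×1). The projector onto W = col(U) is P = U (U^T U)^(-1) U^T.
Compute U^T U =
  [14],
and U^T v = (10).
Solve U^T U · c = U^T v for the coefficients: c = (5/7). The projection is proj_W(v) = U c.
Check: (v - proj_W(v)) · u_1 = 0  (should be 0).
Result: proj_W(v) = (-15/7, -10/7, -5/7).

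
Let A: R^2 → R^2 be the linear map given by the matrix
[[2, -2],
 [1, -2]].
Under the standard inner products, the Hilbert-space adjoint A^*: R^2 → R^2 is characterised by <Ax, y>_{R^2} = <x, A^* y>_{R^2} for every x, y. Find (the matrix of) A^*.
A^* = A^T =
[[2, 1],
 [-2, -2]]

For real matrices with standard dot products, the defining identity <Ax, y> = <x, A^* y> gives (Ax)^T y = x^T (A^*) y, i.e. x^T A^T y = x^T (A^*) y. Since this holds for all x, y, we must have A^* = A^T. Therefore
A^* =
[[2, 1],
 [-2, -2]].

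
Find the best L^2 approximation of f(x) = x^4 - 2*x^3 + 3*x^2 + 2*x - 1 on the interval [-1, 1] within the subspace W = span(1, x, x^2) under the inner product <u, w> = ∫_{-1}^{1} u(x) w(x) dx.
g(x) = 27*x^2/7 + 4*x/5 - 38/35

The best approximation g ∈ W is the orthogonal projection of f onto W. Writing g = a_0 + a_1 x + a_2 x^2, the coefficients solve the normal equations G · a = b where
  G_{ij} = <φ_i, φ_j> and b_i = <f, φ_i>, with φ_0 = 1, φ_1 = x, φ_2 = x^2.
G =
  [2, 0, 2/3]
  [0, 2/3, 0]
  [2/3, 0, 2/5],
b = (2/5, 8/15, 86/105).
Solving gives a_0 = -38/35, a_1 = 4/5, a_2 = 27/7, so
  g(x) = 27*x^2/7 + 4*x/5 - 38/35.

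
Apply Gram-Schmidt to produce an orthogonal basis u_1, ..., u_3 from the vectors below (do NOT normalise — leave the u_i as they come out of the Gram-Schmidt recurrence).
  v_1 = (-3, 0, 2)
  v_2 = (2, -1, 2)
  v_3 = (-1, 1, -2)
Orthogonal basis:
  u_1 = (-3, 0, 2)
  u_2 = (20/13, -1, 30/13)
  u_3 = (4/113, 20/113, 6/113)

Apply the Gram-Schmidt recurrence
  u_1 = v_1
  u_i = v_i − Σ_{j<i} ((v_i · u_j) / (u_j · u_j)) · u_j.

Step by step this gives:
  u_1 = (-3, 0, 2)
  u_2 = (20/13, -1, 30/13)
  u_3 = (4/113, 20/113, 6/113)

Orthogonality check:
  u_2 · u_1 = 0 (should be 0)
  u_3 · u_1 = 0 (should be 0)
  u_3 · u_2 = 0 (should be 0)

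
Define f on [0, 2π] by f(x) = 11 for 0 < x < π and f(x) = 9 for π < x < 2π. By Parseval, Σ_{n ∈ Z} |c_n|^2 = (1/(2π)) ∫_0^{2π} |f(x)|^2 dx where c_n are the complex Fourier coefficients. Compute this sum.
Σ |c_n|^2 = 101

Parseval equates the L^2 energy of f (normalised by 1/(2π)) with the ℓ^2 sum of its Fourier coefficients: (1/(2π)) ∫_0^{2π} |f|^2 = Σ |c_n|^2.
Compute the left side: (1/(2π)) [∫_0^π 11^2 dx + ∫_π^{2π} 9^2 dx] = (1/(2π)) · (121π + 81π) = (121 + 81)/2 = 101.
So Σ_{n ∈ Z} |c_n|^2 = 101.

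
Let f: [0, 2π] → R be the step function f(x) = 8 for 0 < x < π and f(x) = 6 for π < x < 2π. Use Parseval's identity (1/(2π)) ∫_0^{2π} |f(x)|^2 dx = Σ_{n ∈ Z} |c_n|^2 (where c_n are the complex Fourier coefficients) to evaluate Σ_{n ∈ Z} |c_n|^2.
Σ |c_n|^2 = 50

Parseval equates the L^2 energy of f (normalised by 1/(2π)) with the ℓ^2 sum of its Fourier coefficients: (1/(2π)) ∫_0^{2π} |f|^2 = Σ |c_n|^2.
Compute the left side: (1/(2π)) [∫_0^π 8^2 dx + ∫_π^{2π} 6^2 dx] = (1/(2π)) · (64π + 36π) = (64 + 36)/2 = 50.
So Σ_{n ∈ Z} |c_n|^2 = 50.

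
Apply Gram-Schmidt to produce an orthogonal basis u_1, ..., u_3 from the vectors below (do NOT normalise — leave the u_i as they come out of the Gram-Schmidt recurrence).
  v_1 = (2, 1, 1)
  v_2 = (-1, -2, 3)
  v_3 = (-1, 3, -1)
Orthogonal basis:
  u_1 = (2, 1, 1)
  u_2 = (-2/3, -11/6, 19/6)
  u_3 = (-115/83, 161/83, 69/83)

Apply the Gram-Schmidt recurrence
  u_1 = v_1
  u_i = v_i − Σ_{j<i} ((v_i · u_j) / (u_j · u_j)) · u_j.

Step by step this gives:
  u_1 = (2, 1, 1)
  u_2 = (-2/3, -11/6, 19/6)
  u_3 = (-115/83, 161/83, 69/83)

Orthogonality check:
  u_2 · u_1 = 0 (should be 0)
  u_3 · u_1 = 0 (should be 0)
  u_3 · u_2 = 0 (should be 0)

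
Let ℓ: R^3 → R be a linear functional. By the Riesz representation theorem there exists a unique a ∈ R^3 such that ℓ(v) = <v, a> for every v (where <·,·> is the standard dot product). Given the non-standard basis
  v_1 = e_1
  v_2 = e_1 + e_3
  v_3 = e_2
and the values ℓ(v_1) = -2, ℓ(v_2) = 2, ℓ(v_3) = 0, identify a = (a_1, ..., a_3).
a = (-2, 0, 4)

Write a = (a_1, ..., a_3) in the standard basis. For each basis vector v_i, ℓ(v_i) = <v_i, a> is a linear equation in the a_j's. Collect the n equations into a matrix system V a = ℓ, where row i of V is v_i (expressed in the standard basis). Since V is invertible (lower-triangular with 1s on the diagonal, up to permutation), solve by back-substitution:
  V =
[[1, 0, 0],
 [1, 0, 1],
 [0, 1, 0]]
  V a = (-2, 2, 0)
Solving gives a = (-2, 0, 4).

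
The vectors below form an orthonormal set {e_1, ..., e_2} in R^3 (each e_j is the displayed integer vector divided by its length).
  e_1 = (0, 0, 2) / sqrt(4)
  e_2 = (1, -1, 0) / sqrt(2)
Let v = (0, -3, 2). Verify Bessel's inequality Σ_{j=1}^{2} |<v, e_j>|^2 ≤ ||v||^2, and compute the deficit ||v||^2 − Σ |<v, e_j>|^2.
Σ |<v, e_j>|^2 = 17/2; ||v||^2 = 13; deficit = 9/2

Write each e_j = u_j / sqrt(<u_j, u_j>) where u_j is the displayed integer vector. Then <v, e_j> = <v, u_j> / sqrt(<u_j, u_j>), so |<v, e_j>|^2 = <v, u_j>^2 / <u_j, u_j>.
Coefficients: <v, e_1> = 4/sqrt(4), <v, e_2> = 3/sqrt(2).
Square and sum: Σ |<v, e_j>|^2 = 17/2.
Compute ||v||^2 = v·v = 13.
Deficit = 13 − 17/2 = 9/2 ≥ 0, confirming Bessel's inequality. (The deficit equals ||v − Σ <v,e_j> e_j||^2, the squared distance from v to span{e_j}.)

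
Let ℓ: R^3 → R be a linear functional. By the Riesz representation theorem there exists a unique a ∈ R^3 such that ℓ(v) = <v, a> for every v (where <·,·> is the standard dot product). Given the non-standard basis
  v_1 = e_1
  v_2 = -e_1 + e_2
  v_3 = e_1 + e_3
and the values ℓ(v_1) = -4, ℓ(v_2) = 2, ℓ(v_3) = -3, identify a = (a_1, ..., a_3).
a = (-4, -2, 1)

Write a = (a_1, ..., a_3) in the standard basis. For each basis vector v_i, ℓ(v_i) = <v_i, a> is a linear equation in the a_j's. Collect the n equations into a matrix system V a = ℓ, where row i of V is v_i (expressed in the standard basis). Since V is invertible (lower-triangular with 1s on the diagonal, up to permutation), solve by back-substitution:
  V =
[[1, 0, 0],
 [-1, 1, 0],
 [1, 0, 1]]
  V a = (-4, 2, -3)
Solving gives a = (-4, -2, 1).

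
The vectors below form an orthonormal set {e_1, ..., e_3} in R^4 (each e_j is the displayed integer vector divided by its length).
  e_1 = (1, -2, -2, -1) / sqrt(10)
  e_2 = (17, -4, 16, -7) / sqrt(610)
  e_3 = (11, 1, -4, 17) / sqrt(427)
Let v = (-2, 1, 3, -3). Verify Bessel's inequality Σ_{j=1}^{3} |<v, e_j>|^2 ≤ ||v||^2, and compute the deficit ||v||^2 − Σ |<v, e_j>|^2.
Σ |<v, e_j>|^2 = 23; ||v||^2 = 23; deficit = 0

Write each e_j = u_j / sqrt(<u_j, u_j>) where u_j is the displayed integer vector. Then <v, e_j> = <v, u_j> / sqrt(<u_j, u_j>), so |<v, e_j>|^2 = <v, u_j>^2 / <u_j, u_j>.
Coefficients: <v, e_1> = -7/sqrt(10), <v, e_2> = 31/sqrt(610), <v, e_3> = -84/sqrt(427).
Square and sum: Σ |<v, e_j>|^2 = 23.
Compute ||v||^2 = v·v = 23.
Deficit = 23 − 23 = 0 ≥ 0, confirming Bessel's inequality. (The deficit equals ||v − Σ <v,e_j> e_j||^2, the squared distance from v to span{e_j}.)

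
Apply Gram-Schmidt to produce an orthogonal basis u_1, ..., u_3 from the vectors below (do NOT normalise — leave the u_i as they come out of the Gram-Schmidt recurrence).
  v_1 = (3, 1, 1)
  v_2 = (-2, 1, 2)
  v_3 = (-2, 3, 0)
Orthogonal basis:
  u_1 = (3, 1, 1)
  u_2 = (-13/11, 14/11, 25/11)
  u_3 = (-13/45, 104/45, -13/9)

Apply the Gram-Schmidt recurrence
  u_1 = v_1
  u_i = v_i − Σ_{j<i} ((v_i · u_j) / (u_j · u_j)) · u_j.

Step by step this gives:
  u_1 = (3, 1, 1)
  u_2 = (-13/11, 14/11, 25/11)
  u_3 = (-13/45, 104/45, -13/9)

Orthogonality check:
  u_2 · u_1 = 0 (should be 0)
  u_3 · u_1 = 0 (should be 0)
  u_3 · u_2 = 0 (should be 0)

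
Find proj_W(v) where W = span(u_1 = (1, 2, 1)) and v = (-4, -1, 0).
proj_W(v) = (-1, -2, -1)

Set up U = [u_1 | ... | u_1] ∈ R^(3×1). The projector onto W = col(U) is P = U (U^T U)^(-1) U^T.
Compute U^T U =
  [6],
and U^T v = (-6).
Solve U^T U · c = U^T v for the coefficients: c = (-1). The projection is proj_W(v) = U c.
Check: (v - proj_W(v)) · u_1 = 0  (should be 0).
Result: proj_W(v) = (-1, -2, -1).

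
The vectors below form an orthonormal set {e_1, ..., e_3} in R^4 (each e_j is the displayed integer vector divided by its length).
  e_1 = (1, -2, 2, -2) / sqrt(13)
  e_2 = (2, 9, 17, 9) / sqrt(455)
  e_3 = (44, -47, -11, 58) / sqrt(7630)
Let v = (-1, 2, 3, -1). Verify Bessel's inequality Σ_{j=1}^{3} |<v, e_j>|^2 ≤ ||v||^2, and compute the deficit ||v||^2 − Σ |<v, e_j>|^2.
Σ |<v, e_j>|^2 = 3261/218; ||v||^2 = 15; deficit = 9/218

Write each e_j = u_j / sqrt(<u_j, u_j>) where u_j is the displayed integer vector. Then <v, e_j> = <v, u_j> / sqrt(<u_j, u_j>), so |<v, e_j>|^2 = <v, u_j>^2 / <u_j, u_j>.
Coefficients: <v, e_1> = 3/sqrt(13), <v, e_2> = 58/sqrt(455), <v, e_3> = -229/sqrt(7630).
Square and sum: Σ |<v, e_j>|^2 = 3261/218.
Compute ||v||^2 = v·v = 15.
Deficit = 15 − 3261/218 = 9/218 ≥ 0, confirming Bessel's inequality. (The deficit equals ||v − Σ <v,e_j> e_j||^2, the squared distance from v to span{e_j}.)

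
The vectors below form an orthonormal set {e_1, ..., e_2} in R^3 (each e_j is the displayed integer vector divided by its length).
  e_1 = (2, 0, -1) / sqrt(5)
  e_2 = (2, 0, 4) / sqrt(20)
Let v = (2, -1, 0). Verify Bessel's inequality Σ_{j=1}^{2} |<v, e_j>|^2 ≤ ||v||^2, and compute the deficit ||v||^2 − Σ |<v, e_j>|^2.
Σ |<v, e_j>|^2 = 4; ||v||^2 = 5; deficit = 1

Write each e_j = u_j / sqrt(<u_j, u_j>) where u_j is the displayed integer vector. Then <v, e_j> = <v, u_j> / sqrt(<u_j, u_j>), so |<v, e_j>|^2 = <v, u_j>^2 / <u_j, u_j>.
Coefficients: <v, e_1> = 4/sqrt(5), <v, e_2> = 4/sqrt(20).
Square and sum: Σ |<v, e_j>|^2 = 4.
Compute ||v||^2 = v·v = 5.
Deficit = 5 − 4 = 1 ≥ 0, confirming Bessel's inequality. (The deficit equals ||v − Σ <v,e_j> e_j||^2, the squared distance from v to span{e_j}.)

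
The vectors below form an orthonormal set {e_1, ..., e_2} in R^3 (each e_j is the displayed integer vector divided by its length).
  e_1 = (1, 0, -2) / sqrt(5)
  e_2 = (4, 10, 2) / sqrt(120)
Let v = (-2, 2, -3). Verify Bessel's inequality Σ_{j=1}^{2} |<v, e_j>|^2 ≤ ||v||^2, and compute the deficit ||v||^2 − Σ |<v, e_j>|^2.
Σ |<v, e_j>|^2 = 7/2; ||v||^2 = 17; deficit = 27/2

Write each e_j = u_j / sqrt(<u_j, u_j>) where u_j is the displayed integer vector. Then <v, e_j> = <v, u_j> / sqrt(<u_j, u_j>), so |<v, e_j>|^2 = <v, u_j>^2 / <u_j, u_j>.
Coefficients: <v, e_1> = 4/sqrt(5), <v, e_2> = 6/sqrt(120).
Square and sum: Σ |<v, e_j>|^2 = 7/2.
Compute ||v||^2 = v·v = 17.
Deficit = 17 − 7/2 = 27/2 ≥ 0, confirming Bessel's inequality. (The deficit equals ||v − Σ <v,e_j> e_j||^2, the squared distance from v to span{e_j}.)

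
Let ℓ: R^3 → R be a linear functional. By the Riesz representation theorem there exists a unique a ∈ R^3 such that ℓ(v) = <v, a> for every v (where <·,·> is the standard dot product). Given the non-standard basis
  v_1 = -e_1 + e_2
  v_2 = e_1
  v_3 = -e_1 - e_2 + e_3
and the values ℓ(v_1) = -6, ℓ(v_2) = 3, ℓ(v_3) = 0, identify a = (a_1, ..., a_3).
a = (3, -3, 0)

Write a = (a_1, ..., a_3) in the standard basis. For each basis vector v_i, ℓ(v_i) = <v_i, a> is a linear equation in the a_j's. Collect the n equations into a matrix system V a = ℓ, where row i of V is v_i (expressed in the standard basis). Since V is invertible (lower-triangular with 1s on the diagonal, up to permutation), solve by back-substitution:
  V =
[[-1, 1, 0],
 [1, 0, 0],
 [-1, -1, 1]]
  V a = (-6, 3, 0)
Solving gives a = (3, -3, 0).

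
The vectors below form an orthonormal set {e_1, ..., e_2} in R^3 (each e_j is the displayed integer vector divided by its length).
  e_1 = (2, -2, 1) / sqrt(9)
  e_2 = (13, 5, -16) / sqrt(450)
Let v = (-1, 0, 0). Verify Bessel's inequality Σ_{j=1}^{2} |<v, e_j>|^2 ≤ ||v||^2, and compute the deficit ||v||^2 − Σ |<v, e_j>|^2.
Σ |<v, e_j>|^2 = 41/50; ||v||^2 = 1; deficit = 9/50

Write each e_j = u_j / sqrt(<u_j, u_j>) where u_j is the displayed integer vector. Then <v, e_j> = <v, u_j> / sqrt(<u_j, u_j>), so |<v, e_j>|^2 = <v, u_j>^2 / <u_j, u_j>.
Coefficients: <v, e_1> = -2/sqrt(9), <v, e_2> = -13/sqrt(450).
Square and sum: Σ |<v, e_j>|^2 = 41/50.
Compute ||v||^2 = v·v = 1.
Deficit = 1 − 41/50 = 9/50 ≥ 0, confirming Bessel's inequality. (The deficit equals ||v − Σ <v,e_j> e_j||^2, the squared distance from v to span{e_j}.)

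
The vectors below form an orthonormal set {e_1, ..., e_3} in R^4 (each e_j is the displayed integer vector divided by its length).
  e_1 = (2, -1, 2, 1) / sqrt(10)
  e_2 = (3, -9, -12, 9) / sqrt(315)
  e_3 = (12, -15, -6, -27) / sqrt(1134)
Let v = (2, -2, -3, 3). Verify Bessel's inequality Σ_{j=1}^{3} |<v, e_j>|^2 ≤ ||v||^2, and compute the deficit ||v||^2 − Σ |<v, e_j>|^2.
Σ |<v, e_j>|^2 = 25; ||v||^2 = 26; deficit = 1

Write each e_j = u_j / sqrt(<u_j, u_j>) where u_j is the displayed integer vector. Then <v, e_j> = <v, u_j> / sqrt(<u_j, u_j>), so |<v, e_j>|^2 = <v, u_j>^2 / <u_j, u_j>.
Coefficients: <v, e_1> = 3/sqrt(10), <v, e_2> = 87/sqrt(315), <v, e_3> = -9/sqrt(1134).
Square and sum: Σ |<v, e_j>|^2 = 25.
Compute ||v||^2 = v·v = 26.
Deficit = 26 − 25 = 1 ≥ 0, confirming Bessel's inequality. (The deficit equals ||v − Σ <v,e_j> e_j||^2, the squared distance from v to span{e_j}.)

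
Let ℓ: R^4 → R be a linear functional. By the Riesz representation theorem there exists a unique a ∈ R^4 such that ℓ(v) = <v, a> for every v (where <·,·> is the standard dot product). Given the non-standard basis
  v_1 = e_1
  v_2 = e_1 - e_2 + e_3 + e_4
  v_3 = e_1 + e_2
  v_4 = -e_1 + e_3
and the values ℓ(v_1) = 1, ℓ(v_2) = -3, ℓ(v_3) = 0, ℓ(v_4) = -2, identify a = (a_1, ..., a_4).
a = (1, -1, -1, -4)

Write a = (a_1, ..., a_4) in the standard basis. For each basis vector v_i, ℓ(v_i) = <v_i, a> is a linear equation in the a_j's. Collect the n equations into a matrix system V a = ℓ, where row i of V is v_i (expressed in the standard basis). Since V is invertible (lower-triangular with 1s on the diagonal, up to permutation), solve by back-substitution:
  V =
[[1, 0, 0, 0],
 [1, -1, 1, 1],
 [1, 1, 0, 0],
 [-1, 0, 1, 0]]
  V a = (1, -3, 0, -2)
Solving gives a = (1, -1, -1, -4).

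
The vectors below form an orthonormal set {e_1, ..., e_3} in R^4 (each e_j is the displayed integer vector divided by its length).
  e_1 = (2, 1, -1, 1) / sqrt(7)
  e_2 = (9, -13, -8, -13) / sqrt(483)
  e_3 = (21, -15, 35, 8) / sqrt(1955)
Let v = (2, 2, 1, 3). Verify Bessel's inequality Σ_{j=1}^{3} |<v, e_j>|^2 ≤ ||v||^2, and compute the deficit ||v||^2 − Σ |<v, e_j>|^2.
Σ |<v, e_j>|^2 = 4586/255; ||v||^2 = 18; deficit = 4/255

Write each e_j = u_j / sqrt(<u_j, u_j>) where u_j is the displayed integer vector. Then <v, e_j> = <v, u_j> / sqrt(<u_j, u_j>), so |<v, e_j>|^2 = <v, u_j>^2 / <u_j, u_j>.
Coefficients: <v, e_1> = 8/sqrt(7), <v, e_2> = -55/sqrt(483), <v, e_3> = 71/sqrt(1955).
Square and sum: Σ |<v, e_j>|^2 = 4586/255.
Compute ||v||^2 = v·v = 18.
Deficit = 18 − 4586/255 = 4/255 ≥ 0, confirming Bessel's inequality. (The deficit equals ||v − Σ <v,e_j> e_j||^2, the squared distance from v to span{e_j}.)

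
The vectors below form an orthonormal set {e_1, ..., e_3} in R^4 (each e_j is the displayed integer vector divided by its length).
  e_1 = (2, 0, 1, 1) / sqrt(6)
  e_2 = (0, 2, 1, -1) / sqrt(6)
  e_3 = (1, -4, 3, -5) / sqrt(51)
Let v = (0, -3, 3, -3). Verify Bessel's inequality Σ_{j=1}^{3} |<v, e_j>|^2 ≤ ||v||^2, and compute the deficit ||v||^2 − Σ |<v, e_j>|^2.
Σ |<v, e_j>|^2 = 432/17; ||v||^2 = 27; deficit = 27/17

Write each e_j = u_j / sqrt(<u_j, u_j>) where u_j is the displayed integer vector. Then <v, e_j> = <v, u_j> / sqrt(<u_j, u_j>), so |<v, e_j>|^2 = <v, u_j>^2 / <u_j, u_j>.
Coefficients: <v, e_1> = 0/sqrt(6), <v, e_2> = 0/sqrt(6), <v, e_3> = 36/sqrt(51).
Square and sum: Σ |<v, e_j>|^2 = 432/17.
Compute ||v||^2 = v·v = 27.
Deficit = 27 − 432/17 = 27/17 ≥ 0, confirming Bessel's inequality. (The deficit equals ||v − Σ <v,e_j> e_j||^2, the squared distance from v to span{e_j}.)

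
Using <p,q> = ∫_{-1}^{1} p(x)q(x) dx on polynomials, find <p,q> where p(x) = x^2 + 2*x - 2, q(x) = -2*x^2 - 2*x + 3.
<p,q> = -54/5

Expand the product: p(x)·q(x) = -2*x^4 - 6*x^3 + 3*x^2 + 10*x - 6.
∫_{-1}^{1} of each monomial x^k gives [2/(k+1) if k even, 0 if k odd]. Integrating term-by-term (or equivalently evaluating the antiderivative F(x) = -2*x^5/5 - 3*x^4/2 + x^3 + 5*x^2 - 6*x at the endpoints):
  F(1) − F(−1) = -19/10 − (89/10) = -54/5.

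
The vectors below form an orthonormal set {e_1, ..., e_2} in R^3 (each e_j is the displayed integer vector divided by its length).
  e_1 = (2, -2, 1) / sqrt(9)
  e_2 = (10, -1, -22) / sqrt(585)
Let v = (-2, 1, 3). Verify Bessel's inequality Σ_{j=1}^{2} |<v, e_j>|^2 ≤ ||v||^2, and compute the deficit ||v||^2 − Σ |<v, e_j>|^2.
Σ |<v, e_j>|^2 = 906/65; ||v||^2 = 14; deficit = 4/65

Write each e_j = u_j / sqrt(<u_j, u_j>) where u_j is the displayed integer vector. Then <v, e_j> = <v, u_j> / sqrt(<u_j, u_j>), so |<v, e_j>|^2 = <v, u_j>^2 / <u_j, u_j>.
Coefficients: <v, e_1> = -3/sqrt(9), <v, e_2> = -87/sqrt(585).
Square and sum: Σ |<v, e_j>|^2 = 906/65.
Compute ||v||^2 = v·v = 14.
Deficit = 14 − 906/65 = 4/65 ≥ 0, confirming Bessel's inequality. (The deficit equals ||v − Σ <v,e_j> e_j||^2, the squared distance from v to span{e_j}.)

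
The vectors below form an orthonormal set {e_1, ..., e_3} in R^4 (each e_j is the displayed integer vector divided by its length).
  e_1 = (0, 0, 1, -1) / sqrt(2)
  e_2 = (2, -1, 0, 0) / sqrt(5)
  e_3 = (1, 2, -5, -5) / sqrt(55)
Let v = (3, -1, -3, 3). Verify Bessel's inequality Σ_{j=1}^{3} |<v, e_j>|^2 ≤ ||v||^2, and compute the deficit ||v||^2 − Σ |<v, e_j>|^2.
Σ |<v, e_j>|^2 = 306/11; ||v||^2 = 28; deficit = 2/11

Write each e_j = u_j / sqrt(<u_j, u_j>) where u_j is the displayed integer vector. Then <v, e_j> = <v, u_j> / sqrt(<u_j, u_j>), so |<v, e_j>|^2 = <v, u_j>^2 / <u_j, u_j>.
Coefficients: <v, e_1> = -6/sqrt(2), <v, e_2> = 7/sqrt(5), <v, e_3> = 1/sqrt(55).
Square and sum: Σ |<v, e_j>|^2 = 306/11.
Compute ||v||^2 = v·v = 28.
Deficit = 28 − 306/11 = 2/11 ≥ 0, confirming Bessel's inequality. (The deficit equals ||v − Σ <v,e_j> e_j||^2, the squared distance from v to span{e_j}.)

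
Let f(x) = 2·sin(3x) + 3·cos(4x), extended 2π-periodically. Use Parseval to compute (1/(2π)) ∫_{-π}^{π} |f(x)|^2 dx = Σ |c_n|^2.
Σ |c_n|^2 = 13/2

Expand |f|^2 and use orthogonality of {sin(nx), cos(mx)} on [-π, π]:
  ∫_{-π}^{π} sin(nx)^2 dx = π, ∫ cos(mx)^2 dx = π, and cross terms integrate to 0.
So ∫_{-π}^{π} f(x)^2 dx = 2^2 · π + 3^2 · π = (4 + 9)π.
Divide by 2π: (4 + 9)/2 = 13/2.
By Parseval, this equals Σ |c_n|^2.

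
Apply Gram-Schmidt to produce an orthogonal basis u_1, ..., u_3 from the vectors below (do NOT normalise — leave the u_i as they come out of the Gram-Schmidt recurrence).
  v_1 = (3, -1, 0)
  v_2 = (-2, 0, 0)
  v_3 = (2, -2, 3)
Orthogonal basis:
  u_1 = (3, -1, 0)
  u_2 = (-1/5, -3/5, 0)
  u_3 = (0, 0, 3)

Apply the Gram-Schmidt recurrence
  u_1 = v_1
  u_i = v_i − Σ_{j<i} ((v_i · u_j) / (u_j · u_j)) · u_j.

Step by step this gives:
  u_1 = (3, -1, 0)
  u_2 = (-1/5, -3/5, 0)
  u_3 = (0, 0, 3)

Orthogonality check:
  u_2 · u_1 = 0 (should be 0)
  u_3 · u_1 = 0 (should be 0)
  u_3 · u_2 = 0 (should be 0)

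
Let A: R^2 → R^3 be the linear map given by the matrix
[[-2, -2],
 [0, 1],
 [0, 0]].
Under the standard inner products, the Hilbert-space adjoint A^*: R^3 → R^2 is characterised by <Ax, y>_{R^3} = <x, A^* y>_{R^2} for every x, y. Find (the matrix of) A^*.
A^* = A^T =
[[-2, 0, 0],
 [-2, 1, 0]]

For real matrices with standard dot products, the defining identity <Ax, y> = <x, A^* y> gives (Ax)^T y = x^T (A^*) y, i.e. x^T A^T y = x^T (A^*) y. Since this holds for all x, y, we must have A^* = A^T. Therefore
A^* =
[[-2, 0, 0],
 [-2, 1, 0]].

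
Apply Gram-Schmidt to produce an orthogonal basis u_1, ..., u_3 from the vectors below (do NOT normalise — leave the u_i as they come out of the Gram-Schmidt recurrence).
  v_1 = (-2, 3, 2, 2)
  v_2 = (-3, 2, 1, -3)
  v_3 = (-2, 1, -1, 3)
Orthogonal basis:
  u_1 = (-2, 3, 2, 2)
  u_2 = (-47/21, 6/7, 5/21, -79/21)
  u_3 = (-690/419, -128/419, -827/419, 329/419)

Apply the Gram-Schmidt recurrence
  u_1 = v_1
  u_i = v_i − Σ_{j<i} ((v_i · u_j) / (u_j · u_j)) · u_j.

Step by step this gives:
  u_1 = (-2, 3, 2, 2)
  u_2 = (-47/21, 6/7, 5/21, -79/21)
  u_3 = (-690/419, -128/419, -827/419, 329/419)

Orthogonality check:
  u_2 · u_1 = 0 (should be 0)
  u_3 · u_1 = 0 (should be 0)
  u_3 · u_2 = 0 (should be 0)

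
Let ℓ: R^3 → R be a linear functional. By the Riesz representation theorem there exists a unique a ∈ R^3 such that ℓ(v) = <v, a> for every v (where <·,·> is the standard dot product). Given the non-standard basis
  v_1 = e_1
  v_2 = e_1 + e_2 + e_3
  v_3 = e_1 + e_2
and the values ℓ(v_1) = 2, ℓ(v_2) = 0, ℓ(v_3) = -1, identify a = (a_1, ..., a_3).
a = (2, -3, 1)

Write a = (a_1, ..., a_3) in the standard basis. For each basis vector v_i, ℓ(v_i) = <v_i, a> is a linear equation in the a_j's. Collect the n equations into a matrix system V a = ℓ, where row i of V is v_i (expressed in the standard basis). Since V is invertible (lower-triangular with 1s on the diagonal, up to permutation), solve by back-substitution:
  V =
[[1, 0, 0],
 [1, 1, 1],
 [1, 1, 0]]
  V a = (2, 0, -1)
Solving gives a = (2, -3, 1).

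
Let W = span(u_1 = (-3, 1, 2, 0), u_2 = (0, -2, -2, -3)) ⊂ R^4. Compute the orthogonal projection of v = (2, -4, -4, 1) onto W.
proj_W(v) = (342/101, -188/101, -302/101, -111/101)

Set up U = [u_1 | ... | u_2] ∈ R^(4×2). The projector onto W = col(U) is P = U (U^T U)^(-1) U^T.
Compute U^T U =
  [14, -6]
  [-6, 17],
and U^T v = (-18, 13).
Solve U^T U · c = U^T v for the coefficients: c = (-114/101, 37/101). The projection is proj_W(v) = U c.
Check: (v - proj_W(v)) · u_1 = 0  (should be 0).
Check: (v - proj_W(v)) · u_2 = 0  (should be 0).
Result: proj_W(v) = (342/101, -188/101, -302/101, -111/101).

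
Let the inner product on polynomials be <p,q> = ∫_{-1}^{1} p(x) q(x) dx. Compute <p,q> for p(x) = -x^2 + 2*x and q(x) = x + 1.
<p,q> = 2/3

Expand the product: p(x)·q(x) = -x^3 + x^2 + 2*x.
∫_{-1}^{1} of each monomial x^k gives [2/(k+1) if k even, 0 if k odd]. Integrating term-by-term (or equivalently evaluating the antiderivative F(x) = -x^4/4 + x^3/3 + x^2 at the endpoints):
  F(1) − F(−1) = 13/12 − (5/12) = 2/3.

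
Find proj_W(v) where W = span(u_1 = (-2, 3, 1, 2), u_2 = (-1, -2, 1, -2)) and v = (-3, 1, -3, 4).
proj_W(v) = (-58/131, 374/131, -12/131, 304/131)

Set up U = [u_1 | ... | u_2] ∈ R^(4×2). The projector onto W = col(U) is P = U (U^T U)^(-1) U^T.
Compute U^T U =
  [18, -7]
  [-7, 10],
and U^T v = (14, -10).
Solve U^T U · c = U^T v for the coefficients: c = (70/131, -82/131). The projection is proj_W(v) = U c.
Check: (v - proj_W(v)) · u_1 = 0  (should be 0).
Check: (v - proj_W(v)) · u_2 = 0  (should be 0).
Result: proj_W(v) = (-58/131, 374/131, -12/131, 304/131).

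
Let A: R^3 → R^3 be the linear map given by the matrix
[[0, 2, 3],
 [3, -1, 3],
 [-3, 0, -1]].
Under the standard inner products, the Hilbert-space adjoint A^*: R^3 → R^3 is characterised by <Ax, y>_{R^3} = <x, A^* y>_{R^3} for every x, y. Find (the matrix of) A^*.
A^* = A^T =
[[0, 3, -3],
 [2, -1, 0],
 [3, 3, -1]]

For real matrices with standard dot products, the defining identity <Ax, y> = <x, A^* y> gives (Ax)^T y = x^T (A^*) y, i.e. x^T A^T y = x^T (A^*) y. Since this holds for all x, y, we must have A^* = A^T. Therefore
A^* =
[[0, 3, -3],
 [2, -1, 0],
 [3, 3, -1]].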